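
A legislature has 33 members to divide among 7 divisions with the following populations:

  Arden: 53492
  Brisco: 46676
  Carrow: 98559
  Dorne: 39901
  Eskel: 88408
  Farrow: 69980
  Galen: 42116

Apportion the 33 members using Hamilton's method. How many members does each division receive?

Arden: 4, Brisco: 4, Carrow: 7, Dorne: 3, Eskel: 7, Farrow: 5, Galen: 3

The standard divisor is 439132/33 ≈ 13307.03.
Standard quotas: Arden 4.0198, Brisco 3.5076, Carrow 7.4065, Dorne 2.9985, Eskel 6.6437, Farrow 5.2589, Galen 3.1649.
Lower quotas: Arden 4, Brisco 3, Carrow 7, Dorne 2, Eskel 6, Farrow 5, Galen 3 (sum 30, leaving 3 seats).
Remainders in descending order: Dorne 0.9985, Eskel 0.6437, Brisco 0.5076, Carrow 0.4065, Farrow 0.2589, Galen 0.1649, Arden 0.0198.
The surplus seats go to Dorne, Eskel, Brisco.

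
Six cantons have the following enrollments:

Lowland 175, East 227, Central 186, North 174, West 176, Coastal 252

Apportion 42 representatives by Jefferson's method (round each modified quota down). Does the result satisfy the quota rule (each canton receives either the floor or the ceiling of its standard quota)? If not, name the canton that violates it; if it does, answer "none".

Standard quotas: Lowland 6.176, East 8.012, Central 6.565, North 6.141, West 6.212, Coastal 8.894.
Jefferson allocation: Lowland 6, East 8, Central 7, North 6, West 6, Coastal 9.
Every allocation lies between the lower and upper quota.

none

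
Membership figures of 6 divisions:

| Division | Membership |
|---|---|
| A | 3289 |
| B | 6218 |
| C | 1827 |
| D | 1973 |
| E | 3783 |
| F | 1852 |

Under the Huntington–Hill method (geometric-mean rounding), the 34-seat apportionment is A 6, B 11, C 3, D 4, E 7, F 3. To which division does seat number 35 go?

B

Priority for the next seat is population ÷ (√(s·(s+1))).
Priorities: A 507.504, B 541.207, C 527.409, D 441.176, E 505.525, F 534.626.
Highest priority: B.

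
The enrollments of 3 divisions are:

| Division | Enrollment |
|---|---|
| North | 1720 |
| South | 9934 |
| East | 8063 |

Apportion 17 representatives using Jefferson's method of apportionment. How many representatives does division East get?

7

Standard divisor 19717/17 ≈ 1159.824; standard quotas: North 1.483, South 8.565, East 6.952.
Rounding down gives 1, 8, 6 = 15 seats, so the divisor must be adjusted.
With modified divisor 1100: modified quotas North 1.564, South 9.031, East 7.330.
Rounding down: North 1, South 9, East 7 (total 17).
East receives 7.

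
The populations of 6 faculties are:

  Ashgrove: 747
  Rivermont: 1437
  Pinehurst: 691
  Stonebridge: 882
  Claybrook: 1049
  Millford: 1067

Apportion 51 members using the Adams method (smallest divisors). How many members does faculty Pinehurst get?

6

Standard divisor 5873/51 ≈ 115.157; standard quotas: Ashgrove 6.487, Rivermont 12.479, Pinehurst 6.001, Stonebridge 7.659, Claybrook 9.109, Millford 9.266.
Rounding up gives 7, 13, 7, 8, 10, 10 = 55 seats, so the divisor must be adjusted.
With modified divisor 120: modified quotas Ashgrove 6.225, Rivermont 11.975, Pinehurst 5.758, Stonebridge 7.350, Claybrook 8.742, Millford 8.892.
Rounding up: Ashgrove 7, Rivermont 12, Pinehurst 6, Stonebridge 8, Claybrook 9, Millford 9 (total 51).
Pinehurst receives 6.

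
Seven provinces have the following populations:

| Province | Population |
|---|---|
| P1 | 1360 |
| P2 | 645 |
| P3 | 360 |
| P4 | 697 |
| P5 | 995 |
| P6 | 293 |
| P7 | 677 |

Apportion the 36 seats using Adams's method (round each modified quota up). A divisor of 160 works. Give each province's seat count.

With modified divisor 160: modified quotas P1 8.500, P2 4.031, P3 2.250, P4 4.356, P5 6.219, P6 1.831, P7 4.231.
Rounding up: P1 9, P2 5, P3 3, P4 5, P5 7, P6 2, P7 5 (total 36).

P1: 9, P2: 5, P3: 3, P4: 5, P5: 7, P6: 2, P7: 5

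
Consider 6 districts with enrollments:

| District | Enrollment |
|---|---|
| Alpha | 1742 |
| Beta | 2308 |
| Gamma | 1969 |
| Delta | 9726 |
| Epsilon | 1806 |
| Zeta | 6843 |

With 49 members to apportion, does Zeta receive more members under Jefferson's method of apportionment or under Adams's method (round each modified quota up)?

Jefferson: Alpha 3, Beta 4, Gamma 4, Delta 21, Epsilon 3, Zeta 14.
Adams: Alpha 4, Beta 5, Gamma 4, Delta 19, Epsilon 4, Zeta 13.
Zeta gets 14 under Jefferson and 13 under Adams.

Jefferson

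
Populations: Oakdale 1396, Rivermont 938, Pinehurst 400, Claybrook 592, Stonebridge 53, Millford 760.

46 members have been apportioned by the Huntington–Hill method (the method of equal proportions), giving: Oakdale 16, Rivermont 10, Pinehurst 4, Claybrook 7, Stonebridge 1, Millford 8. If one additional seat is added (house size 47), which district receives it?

Priority for the next seat is population ÷ (√(s·(s+1))).
Priorities: Oakdale 84.645, Rivermont 89.435, Pinehurst 89.443, Claybrook 79.109, Stonebridge 37.477, Millford 89.567.
Highest priority: Millford.

Millford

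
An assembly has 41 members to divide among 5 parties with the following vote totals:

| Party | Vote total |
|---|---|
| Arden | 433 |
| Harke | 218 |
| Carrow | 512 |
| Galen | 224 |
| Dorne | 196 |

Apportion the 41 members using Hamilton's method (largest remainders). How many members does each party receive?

Standard divisor: 1583 ÷ 41 ≈ 38.61.
Standard quotas: Arden 11.215, Harke 5.646, Carrow 13.261, Galen 5.802, Dorne 5.076.
Lower quotas: Arden 11, Harke 5, Carrow 13, Galen 5, Dorne 5 (sum 39, leaving 2 seats).
Remainders in descending order: Galen 0.802, Harke 0.646, Carrow 0.261, Arden 0.215, Dorne 0.076.
The surplus seats go to Galen, Harke.

Arden 11; Harke 6; Carrow 13; Galen 6; Dorne 5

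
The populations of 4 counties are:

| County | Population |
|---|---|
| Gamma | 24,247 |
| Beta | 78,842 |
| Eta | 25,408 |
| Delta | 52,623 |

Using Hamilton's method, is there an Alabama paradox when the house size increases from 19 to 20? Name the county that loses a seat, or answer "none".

At 19 seats: Gamma 3, Beta 8, Eta 3, Delta 5.
At 20 seats: Gamma 2, Beta 9, Eta 3, Delta 6.
Gamma drops from 3 to 2.

Gamma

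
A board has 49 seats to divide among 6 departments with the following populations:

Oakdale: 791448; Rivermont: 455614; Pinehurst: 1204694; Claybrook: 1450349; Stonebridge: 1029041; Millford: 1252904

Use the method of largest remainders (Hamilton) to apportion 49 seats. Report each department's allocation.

Total 6184050; standard divisor 6184050/49 ≈ 126205.102.
Standard quotas: Oakdale 6.2711, Rivermont 3.6101, Pinehurst 9.5455, Claybrook 11.4920, Stonebridge 8.1537, Millford 9.9275.
Lower quotas: Oakdale 6, Rivermont 3, Pinehurst 9, Claybrook 11, Stonebridge 8, Millford 9 (sum 46, leaving 3 seats).
Remainders in descending order: Millford 0.9275, Rivermont 0.6101, Pinehurst 0.5455, Claybrook 0.4920, Oakdale 0.2711, Stonebridge 0.1537.
The surplus seats go to Millford, Rivermont, Pinehurst.

Oakdale 6, Rivermont 4, Pinehurst 10, Claybrook 11, Stonebridge 8, Millford 10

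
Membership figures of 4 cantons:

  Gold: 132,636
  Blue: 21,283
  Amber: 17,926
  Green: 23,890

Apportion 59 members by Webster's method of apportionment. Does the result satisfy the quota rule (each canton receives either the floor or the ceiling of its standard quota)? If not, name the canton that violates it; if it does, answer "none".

Standard quotas: Gold 39.980, Blue 6.415, Amber 5.403, Green 7.201.
Webster allocation: Gold 41, Blue 6, Amber 5, Green 7.
Gold has quota 39.980 (lower 39, upper 40) but receives 41 — outside the quota interval.

Gold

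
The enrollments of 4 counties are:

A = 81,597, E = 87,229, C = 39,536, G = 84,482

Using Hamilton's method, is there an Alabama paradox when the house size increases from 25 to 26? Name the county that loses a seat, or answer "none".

At 25 seats: A 7, E 8, C 3, G 7.
At 26 seats: A 7, E 8, C 4, G 7.
No county's allocation decreased.

none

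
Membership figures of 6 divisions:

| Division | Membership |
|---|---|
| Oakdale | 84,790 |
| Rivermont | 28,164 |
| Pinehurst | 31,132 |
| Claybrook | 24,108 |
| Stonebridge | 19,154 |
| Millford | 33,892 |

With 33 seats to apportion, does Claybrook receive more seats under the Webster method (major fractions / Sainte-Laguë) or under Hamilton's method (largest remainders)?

Webster

Webster: Oakdale 12, Rivermont 4, Pinehurst 5, Claybrook 4, Stonebridge 3, Millford 5.
Hamilton: Oakdale 13, Rivermont 4, Pinehurst 5, Claybrook 3, Stonebridge 3, Millford 5.
Claybrook gets 4 under Webster and 3 under Hamilton.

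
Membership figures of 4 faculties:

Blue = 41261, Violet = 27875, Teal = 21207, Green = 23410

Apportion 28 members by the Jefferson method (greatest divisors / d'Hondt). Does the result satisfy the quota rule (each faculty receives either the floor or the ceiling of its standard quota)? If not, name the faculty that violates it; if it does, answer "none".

Standard quotas: Blue 10.156, Violet 6.861, Teal 5.220, Green 5.762.
Jefferson allocation: Blue 10, Violet 7, Teal 5, Green 6.
Every allocation lies between the lower and upper quota.

none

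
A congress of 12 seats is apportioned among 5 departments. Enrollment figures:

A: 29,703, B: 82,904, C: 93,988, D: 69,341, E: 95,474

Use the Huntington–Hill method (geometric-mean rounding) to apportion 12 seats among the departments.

With divisor 31077: modified quotas A 0.956, B 2.668, C 3.024, D 2.231, E 3.072.
Geometric-mean thresholds: A (min 1), B √(2·3)=2.449, C √(3·4)=3.464, D √(2·3)=2.449, E √(3·4)=3.464.
Each quota rounded against its threshold gives A 1, B 3, C 3, D 2, E 3 (total 12).

A 1; B 3; C 3; D 2; E 3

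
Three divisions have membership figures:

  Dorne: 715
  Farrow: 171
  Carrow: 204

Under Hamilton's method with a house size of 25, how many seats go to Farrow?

The standard divisor is 1090/25 ≈ 43.6.
Standard quotas: Dorne 16.399, Farrow 3.922, Carrow 4.679.
Lower quotas: Dorne 16, Farrow 3, Carrow 4 (sum 23, leaving 2 seats).
Remainders in descending order: Farrow 0.922, Carrow 0.679, Dorne 0.399.
The surplus seats go to Farrow, Carrow.
Farrow receives 4.

4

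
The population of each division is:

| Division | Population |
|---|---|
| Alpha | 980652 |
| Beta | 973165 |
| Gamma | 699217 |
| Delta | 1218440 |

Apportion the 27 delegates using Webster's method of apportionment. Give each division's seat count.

Standard divisor 3871474/27 ≈ 143387.926; standard quotas: Alpha 6.839, Beta 6.787, Gamma 4.876, Delta 8.498.
Rounding to the nearest integer gives Alpha 7, Beta 7, Gamma 5, Delta 8 — total 27, matching the house size, so no adjustment is needed.

Alpha: 7, Beta: 7, Gamma: 5, Delta: 8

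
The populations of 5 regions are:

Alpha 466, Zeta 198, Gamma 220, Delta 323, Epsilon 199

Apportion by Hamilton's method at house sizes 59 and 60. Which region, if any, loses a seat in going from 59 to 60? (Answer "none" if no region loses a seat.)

At 59 seats: Alpha 20, Zeta 8, Gamma 9, Delta 14, Epsilon 8.
At 60 seats: Alpha 20, Zeta 8, Gamma 9, Delta 14, Epsilon 9.
No region's allocation decreased.

none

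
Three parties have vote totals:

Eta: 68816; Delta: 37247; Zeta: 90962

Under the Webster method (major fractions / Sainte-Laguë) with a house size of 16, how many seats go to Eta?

Standard divisor 197025/16 ≈ 12314.062; standard quotas: Eta 5.588, Delta 3.025, Zeta 7.387.
Rounding to the nearest integer gives Eta 6, Delta 3, Zeta 7 — total 16, matching the house size, so no adjustment is needed.
Eta receives 6.

6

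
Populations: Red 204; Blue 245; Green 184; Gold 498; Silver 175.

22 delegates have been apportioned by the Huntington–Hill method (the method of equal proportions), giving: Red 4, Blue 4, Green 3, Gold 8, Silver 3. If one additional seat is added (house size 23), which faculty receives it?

Gold

Priority for the next seat is population ÷ (√(s·(s+1))).
Priorities: Red 45.616, Blue 54.784, Green 53.116, Gold 58.690, Silver 50.518.
Highest priority: Gold.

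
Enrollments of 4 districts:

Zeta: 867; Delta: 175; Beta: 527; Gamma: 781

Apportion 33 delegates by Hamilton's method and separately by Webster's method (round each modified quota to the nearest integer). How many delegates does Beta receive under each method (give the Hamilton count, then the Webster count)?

Hamilton: Zeta 12, Delta 3, Beta 7, Gamma 11.
Webster: Zeta 12, Delta 2, Beta 8, Gamma 11.
Beta gets 7 under Hamilton and 8 under Webster.

7 and 8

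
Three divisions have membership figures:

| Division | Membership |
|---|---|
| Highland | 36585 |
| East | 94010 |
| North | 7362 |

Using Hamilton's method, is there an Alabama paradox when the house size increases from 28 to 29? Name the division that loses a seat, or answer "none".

At 28 seats: Highland 7, East 19, North 2.
At 29 seats: Highland 8, East 20, North 1.
North drops from 2 to 1.

North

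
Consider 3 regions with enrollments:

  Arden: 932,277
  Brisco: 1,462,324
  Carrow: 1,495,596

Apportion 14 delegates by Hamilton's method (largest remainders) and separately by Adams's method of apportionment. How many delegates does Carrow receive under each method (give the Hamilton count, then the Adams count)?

6 and 5

Hamilton: Arden 3, Brisco 5, Carrow 6.
Adams: Arden 4, Brisco 5, Carrow 5.
Carrow gets 6 under Hamilton and 5 under Adams.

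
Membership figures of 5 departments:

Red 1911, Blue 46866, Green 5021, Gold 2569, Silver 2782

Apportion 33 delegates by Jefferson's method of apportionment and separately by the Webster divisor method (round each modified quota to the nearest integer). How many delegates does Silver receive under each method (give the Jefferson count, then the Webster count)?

Jefferson: Red 1, Blue 28, Green 2, Gold 1, Silver 1.
Webster: Red 1, Blue 26, Green 3, Gold 1, Silver 2.
Silver gets 1 under Jefferson and 2 under Webster.

1 and 2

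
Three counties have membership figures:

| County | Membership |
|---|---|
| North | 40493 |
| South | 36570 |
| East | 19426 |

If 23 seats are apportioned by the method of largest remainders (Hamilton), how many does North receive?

Standard divisor: 96489 ÷ 23 ≈ 4195.174.
Standard quotas: North 9.6523, South 8.7172, East 4.6306.
Lower quotas: North 9, South 8, East 4 (sum 21, leaving 2 seats).
Remainders in descending order: South 0.7172, North 0.6523, East 0.6306.
Largest remainders: South, North receive the extra seats.
North receives 10.

10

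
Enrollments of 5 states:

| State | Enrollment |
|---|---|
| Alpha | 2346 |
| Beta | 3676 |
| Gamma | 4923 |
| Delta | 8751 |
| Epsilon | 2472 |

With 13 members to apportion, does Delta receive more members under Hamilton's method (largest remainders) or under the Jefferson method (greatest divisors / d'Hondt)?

Jefferson

Hamilton: Alpha 1, Beta 2, Gamma 3, Delta 5, Epsilon 2.
Jefferson: Alpha 1, Beta 2, Gamma 3, Delta 6, Epsilon 1.
Delta gets 5 under Hamilton and 6 under Jefferson.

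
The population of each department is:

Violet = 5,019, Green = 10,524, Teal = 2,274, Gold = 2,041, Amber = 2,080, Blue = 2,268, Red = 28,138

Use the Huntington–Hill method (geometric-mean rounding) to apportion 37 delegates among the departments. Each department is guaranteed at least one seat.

Violet 4; Green 7; Teal 2; Gold 1; Amber 2; Blue 2; Red 19

With divisor 1446: modified quotas Violet 3.471, Green 7.278, Teal 1.573, Gold 1.411, Amber 1.438, Blue 1.568, Red 19.459.
Geometric-mean thresholds: Violet √(3·4)=3.464, Green √(7·8)=7.483, Teal √(1·2)=1.414, Gold √(1·2)=1.414, Amber √(1·2)=1.414, Blue √(1·2)=1.414, Red √(19·20)=19.494.
Each quota rounded against its threshold gives Violet 4, Green 7, Teal 2, Gold 1, Amber 2, Blue 2, Red 19 (total 37).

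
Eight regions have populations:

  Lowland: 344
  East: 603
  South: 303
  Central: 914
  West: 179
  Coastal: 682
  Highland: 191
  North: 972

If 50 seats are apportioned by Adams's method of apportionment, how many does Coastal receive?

8

Standard divisor 4188/50 ≈ 83.76; standard quotas: Lowland 4.107, East 7.199, South 3.617, Central 10.912, West 2.137, Coastal 8.142, Highland 2.280, North 11.605.
Rounding up gives 5, 8, 4, 11, 3, 9, 3, 12 = 55 seats, so the divisor must be adjusted.
With modified divisor 90.5: modified quotas Lowland 3.801, East 6.663, South 3.348, Central 10.099, West 1.978, Coastal 7.536, Highland 2.110, North 10.740.
Rounding up: Lowland 4, East 7, South 4, Central 11, West 2, Coastal 8, Highland 3, North 11 (total 50).
Coastal receives 8.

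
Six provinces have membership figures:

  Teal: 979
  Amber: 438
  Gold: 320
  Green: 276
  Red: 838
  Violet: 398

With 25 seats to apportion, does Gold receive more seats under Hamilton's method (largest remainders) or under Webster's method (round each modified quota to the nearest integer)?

Hamilton

Hamilton: Teal 8, Amber 3, Gold 3, Green 2, Red 6, Violet 3.
Webster: Teal 8, Amber 3, Gold 2, Green 2, Red 7, Violet 3.
Gold gets 3 under Hamilton and 2 under Webster.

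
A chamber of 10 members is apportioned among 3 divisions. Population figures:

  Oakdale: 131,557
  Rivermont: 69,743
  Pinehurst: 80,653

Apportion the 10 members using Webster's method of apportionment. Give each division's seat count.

Standard divisor 281953/10 ≈ 28195.3; standard quotas: Oakdale 4.666, Rivermont 2.474, Pinehurst 2.861.
Rounding to the nearest integer gives Oakdale 5, Rivermont 2, Pinehurst 3 — total 10, matching the house size, so no adjustment is needed.

Oakdale 5, Rivermont 2, Pinehurst 3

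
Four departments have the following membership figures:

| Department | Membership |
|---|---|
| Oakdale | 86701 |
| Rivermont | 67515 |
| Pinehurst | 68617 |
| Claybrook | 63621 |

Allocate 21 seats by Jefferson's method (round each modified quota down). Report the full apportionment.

Oakdale 6, Rivermont 5, Pinehurst 5, Claybrook 5

Standard divisor 286454/21 ≈ 13640.667; standard quotas: Oakdale 6.356, Rivermont 4.950, Pinehurst 5.030, Claybrook 4.664.
Rounding down gives 6, 4, 5, 4 = 19 seats, so the divisor must be adjusted.
With modified divisor 12600: modified quotas Oakdale 6.881, Rivermont 5.358, Pinehurst 5.446, Claybrook 5.049.
Rounding down: Oakdale 6, Rivermont 5, Pinehurst 5, Claybrook 5 (total 21).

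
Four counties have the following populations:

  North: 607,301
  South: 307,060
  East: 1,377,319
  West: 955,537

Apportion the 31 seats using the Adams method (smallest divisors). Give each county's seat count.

Standard divisor 3247217/31 ≈ 104748.935; standard quotas: North 5.798, South 2.931, East 13.149, West 9.122.
Rounding up gives 6, 3, 14, 10 = 33 seats, so the divisor must be adjusted.
With modified divisor 110500: modified quotas North 5.496, South 2.779, East 12.464, West 8.647.
Rounding up: North 6, South 3, East 13, West 9 (total 31).

North=6, South=3, East=13, West=9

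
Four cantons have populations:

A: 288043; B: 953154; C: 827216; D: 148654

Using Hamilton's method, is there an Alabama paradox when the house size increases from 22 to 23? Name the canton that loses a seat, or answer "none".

D

At 22 seats: A 3, B 9, C 8, D 2.
At 23 seats: A 3, B 10, C 9, D 1.
D drops from 2 to 1.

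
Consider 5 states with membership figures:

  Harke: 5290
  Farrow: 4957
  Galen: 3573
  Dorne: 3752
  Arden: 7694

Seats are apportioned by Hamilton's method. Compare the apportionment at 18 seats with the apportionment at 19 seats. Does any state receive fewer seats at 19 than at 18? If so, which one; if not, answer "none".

At 18 seats: Harke 4, Farrow 3, Galen 3, Dorne 3, Arden 5.
At 19 seats: Harke 4, Farrow 4, Galen 2, Dorne 3, Arden 6.
Galen drops from 3 to 2.

Galen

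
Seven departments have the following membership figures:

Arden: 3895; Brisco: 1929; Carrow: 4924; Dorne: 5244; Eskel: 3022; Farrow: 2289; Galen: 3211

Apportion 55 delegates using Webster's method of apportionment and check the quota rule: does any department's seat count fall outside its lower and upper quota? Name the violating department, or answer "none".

Standard quotas: Arden 8.739, Brisco 4.328, Carrow 11.048, Dorne 11.766, Eskel 6.780, Farrow 5.136, Galen 7.204.
Webster allocation: Arden 9, Brisco 4, Carrow 11, Dorne 12, Eskel 7, Farrow 5, Galen 7.
Every allocation lies between the lower and upper quota.

none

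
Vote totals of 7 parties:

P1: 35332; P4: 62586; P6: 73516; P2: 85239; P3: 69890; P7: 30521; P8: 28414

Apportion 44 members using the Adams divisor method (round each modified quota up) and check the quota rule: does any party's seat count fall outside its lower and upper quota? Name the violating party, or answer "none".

Standard quotas: P1 4.033, P4 7.143, P6 8.391, P2 9.729, P3 7.977, P7 3.484, P8 3.243.
Adams allocation: P1 4, P4 7, P6 8, P2 9, P3 8, P7 4, P8 4.
Every allocation lies between the lower and upper quota.

none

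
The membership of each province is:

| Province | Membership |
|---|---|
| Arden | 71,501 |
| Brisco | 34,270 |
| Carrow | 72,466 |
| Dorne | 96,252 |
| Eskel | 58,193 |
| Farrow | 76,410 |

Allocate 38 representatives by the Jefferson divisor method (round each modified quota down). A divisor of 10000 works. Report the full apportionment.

With modified divisor 10000: modified quotas Arden 7.150, Brisco 3.427, Carrow 7.247, Dorne 9.625, Eskel 5.819, Farrow 7.641.
Rounding down: Arden 7, Brisco 3, Carrow 7, Dorne 9, Eskel 5, Farrow 7 (total 38).

Arden=7, Brisco=3, Carrow=7, Dorne=9, Eskel=5, Farrow=7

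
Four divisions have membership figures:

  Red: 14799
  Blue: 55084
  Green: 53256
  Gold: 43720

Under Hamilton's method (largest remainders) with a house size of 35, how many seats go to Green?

Total 166859; standard divisor 166859/35 ≈ 4767.4.
Standard quotas: Red 3.1042, Blue 11.5543, Green 11.1709, Gold 9.1706.
Lower quotas: Red 3, Blue 11, Green 11, Gold 9 (sum 34, leaving 1 seat).
Remainders in descending order: Blue 0.5543, Green 0.1709, Gold 0.1706, Red 0.1042.
Largest remainder: Blue receives the extra seat.
Green receives 11.

11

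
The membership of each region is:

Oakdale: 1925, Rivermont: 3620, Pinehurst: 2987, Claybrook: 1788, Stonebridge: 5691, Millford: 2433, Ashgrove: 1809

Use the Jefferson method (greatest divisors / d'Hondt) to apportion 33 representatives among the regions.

Standard divisor 20253/33 ≈ 613.727; standard quotas: Oakdale 3.137, Rivermont 5.898, Pinehurst 4.867, Claybrook 2.913, Stonebridge 9.273, Millford 3.964, Ashgrove 2.948.
Rounding down gives 3, 5, 4, 2, 9, 3, 2 = 28 seats, so the divisor must be adjusted.
With modified divisor 580: modified quotas Oakdale 3.319, Rivermont 6.241, Pinehurst 5.150, Claybrook 3.083, Stonebridge 9.812, Millford 4.195, Ashgrove 3.119.
Rounding down: Oakdale 3, Rivermont 6, Pinehurst 5, Claybrook 3, Stonebridge 9, Millford 4, Ashgrove 3 (total 33).

Oakdale 3, Rivermont 6, Pinehurst 5, Claybrook 3, Stonebridge 9, Millford 4, Ashgrove 3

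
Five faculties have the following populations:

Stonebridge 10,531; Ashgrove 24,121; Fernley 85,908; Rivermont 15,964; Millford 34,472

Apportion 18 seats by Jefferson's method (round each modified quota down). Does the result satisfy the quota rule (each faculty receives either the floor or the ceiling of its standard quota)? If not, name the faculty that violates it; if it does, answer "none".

none

Standard quotas: Stonebridge 1.109, Ashgrove 2.539, Fernley 9.043, Rivermont 1.680, Millford 3.629.
Jefferson allocation: Stonebridge 1, Ashgrove 2, Fernley 10, Rivermont 1, Millford 4.
Every allocation lies between the lower and upper quota.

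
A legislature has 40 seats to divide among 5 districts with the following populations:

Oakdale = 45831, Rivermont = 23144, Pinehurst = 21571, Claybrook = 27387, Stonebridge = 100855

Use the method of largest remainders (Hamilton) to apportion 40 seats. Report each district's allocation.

Standard divisor: 218788 ÷ 40 ≈ 5469.7.
Standard quotas: Oakdale 8.3791, Rivermont 4.2313, Pinehurst 3.9437, Claybrook 5.0070, Stonebridge 18.4389.
Lower quotas: Oakdale 8, Rivermont 4, Pinehurst 3, Claybrook 5, Stonebridge 18 (sum 38, leaving 2 seats).
Remainders in descending order: Pinehurst 0.9437, Stonebridge 0.4389, Oakdale 0.3791, Rivermont 0.2313, Claybrook 0.0070.
The surplus seats go to Pinehurst, Stonebridge.

Oakdale 8, Rivermont 4, Pinehurst 4, Claybrook 5, Stonebridge 19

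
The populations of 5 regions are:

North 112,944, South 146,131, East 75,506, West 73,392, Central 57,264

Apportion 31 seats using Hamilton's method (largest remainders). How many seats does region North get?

7

Standard divisor: 465237 ÷ 31 ≈ 15007.645.
Standard quotas: North 7.5258, South 9.7371, East 5.0312, West 4.8903, Central 3.8157.
Lower quotas: North 7, South 9, East 5, West 4, Central 3 (sum 28, leaving 3 seats).
Remainders in descending order: West 0.8903, Central 0.8157, South 0.7371, North 0.5258, East 0.0312.
The surplus seats go to West, Central, South.
North receives 7.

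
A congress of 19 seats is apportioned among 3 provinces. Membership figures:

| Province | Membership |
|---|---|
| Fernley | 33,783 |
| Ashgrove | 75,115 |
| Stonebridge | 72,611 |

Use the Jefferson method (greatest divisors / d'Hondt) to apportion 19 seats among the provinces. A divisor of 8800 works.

Fernley: 3, Ashgrove: 8, Stonebridge: 8

With modified divisor 8800: modified quotas Fernley 3.839, Ashgrove 8.536, Stonebridge 8.251.
Rounding down: Fernley 3, Ashgrove 8, Stonebridge 8 (total 19).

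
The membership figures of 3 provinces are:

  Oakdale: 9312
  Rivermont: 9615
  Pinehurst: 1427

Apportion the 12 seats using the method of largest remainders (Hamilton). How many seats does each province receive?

The standard divisor is 20354/12 ≈ 1696.167.
Standard quotas: Oakdale 5.4900, Rivermont 5.6687, Pinehurst 0.8413.
Lower quotas: Oakdale 5, Rivermont 5, Pinehurst 0 (sum 10, leaving 2 seats).
Remainders in descending order: Pinehurst 0.8413, Rivermont 0.6687, Oakdale 0.4900.
The surplus seats go to Pinehurst, Rivermont.

Oakdale=5, Rivermont=6, Pinehurst=1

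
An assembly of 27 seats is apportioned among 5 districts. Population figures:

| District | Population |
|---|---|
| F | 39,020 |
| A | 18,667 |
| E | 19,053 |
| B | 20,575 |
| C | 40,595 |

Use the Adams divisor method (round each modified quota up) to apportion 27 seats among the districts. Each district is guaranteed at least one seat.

F 7, A 4, E 4, B 4, C 8

Standard divisor 137910/27 ≈ 5107.778; standard quotas: F 7.639, A 3.655, E 3.730, B 4.028, C 7.948.
Rounding up gives 8, 4, 4, 5, 8 = 29 seats, so the divisor must be adjusted.
With modified divisor 5700: modified quotas F 6.846, A 3.275, E 3.343, B 3.610, C 7.122.
Rounding up: F 7, A 4, E 4, B 4, C 8 (total 27).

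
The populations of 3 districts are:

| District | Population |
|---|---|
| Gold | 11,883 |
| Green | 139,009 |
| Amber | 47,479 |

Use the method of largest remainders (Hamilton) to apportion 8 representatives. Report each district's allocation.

Gold=0, Green=6, Amber=2

Standard divisor: 198371 ÷ 8 ≈ 24796.375.
Standard quotas: Gold 0.4792, Green 5.6060, Amber 1.9148.
Lower quotas: Gold 0, Green 5, Amber 1 (sum 6, leaving 2 seats).
Remainders in descending order: Amber 0.9148, Green 0.6060, Gold 0.4792.
Largest remainders: Amber, Green receive the extra seats.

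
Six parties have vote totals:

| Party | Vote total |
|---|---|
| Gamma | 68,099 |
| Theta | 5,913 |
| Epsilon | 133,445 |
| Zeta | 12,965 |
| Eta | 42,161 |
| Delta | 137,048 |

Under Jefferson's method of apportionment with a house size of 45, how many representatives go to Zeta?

1

Standard divisor 399631/45 ≈ 8880.689; standard quotas: Gamma 7.668, Theta 0.666, Epsilon 15.026, Zeta 1.460, Eta 4.747, Delta 15.432.
Rounding down gives 7, 0, 15, 1, 4, 15 = 42 seats, so the divisor must be adjusted.
With modified divisor 8390: modified quotas Gamma 8.117, Theta 0.705, Epsilon 15.905, Zeta 1.545, Eta 5.025, Delta 16.335.
Rounding down: Gamma 8, Theta 0, Epsilon 15, Zeta 1, Eta 5, Delta 16 (total 45).
Zeta receives 1.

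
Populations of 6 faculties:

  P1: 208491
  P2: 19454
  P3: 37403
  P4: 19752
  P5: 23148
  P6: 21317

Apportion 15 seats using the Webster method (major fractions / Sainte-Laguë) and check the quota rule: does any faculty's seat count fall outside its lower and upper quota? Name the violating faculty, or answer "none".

Standard quotas: P1 9.489, P2 0.885, P3 1.702, P4 0.899, P5 1.054, P6 0.970.
Webster allocation: P1 9, P2 1, P3 2, P4 1, P5 1, P6 1.
Every allocation lies between the lower and upper quota.

none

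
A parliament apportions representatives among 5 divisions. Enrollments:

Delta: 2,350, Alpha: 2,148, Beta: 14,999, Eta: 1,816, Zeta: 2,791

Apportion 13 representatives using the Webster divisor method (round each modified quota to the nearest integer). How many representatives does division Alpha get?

Standard divisor 24104/13 ≈ 1854.154; standard quotas: Delta 1.267, Alpha 1.158, Beta 8.089, Eta 0.979, Zeta 1.505.
Rounding to the nearest integer gives Delta 1, Alpha 1, Beta 8, Eta 1, Zeta 2 — total 13, matching the house size, so no adjustment is needed.
Alpha receives 1.

1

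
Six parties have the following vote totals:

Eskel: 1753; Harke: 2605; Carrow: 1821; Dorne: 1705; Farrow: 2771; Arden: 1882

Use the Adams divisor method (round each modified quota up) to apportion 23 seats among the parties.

Standard divisor 12537/23 ≈ 545.087; standard quotas: Eskel 3.216, Harke 4.779, Carrow 3.341, Dorne 3.128, Farrow 5.084, Arden 3.453.
Rounding up gives 4, 5, 4, 4, 6, 4 = 27 seats, so the divisor must be adjusted.
With modified divisor 620: modified quotas Eskel 2.827, Harke 4.202, Carrow 2.937, Dorne 2.750, Farrow 4.469, Arden 3.035.
Rounding up: Eskel 3, Harke 5, Carrow 3, Dorne 3, Farrow 5, Arden 4 (total 23).

Eskel 3; Harke 5; Carrow 3; Dorne 3; Farrow 5; Arden 4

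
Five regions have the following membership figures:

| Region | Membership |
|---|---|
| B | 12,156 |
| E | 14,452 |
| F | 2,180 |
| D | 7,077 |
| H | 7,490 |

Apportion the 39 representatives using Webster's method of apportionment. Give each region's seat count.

B=11, E=13, F=2, D=6, H=7

Standard divisor 43355/39 ≈ 1111.667; standard quotas: B 10.935, E 13.000, F 1.961, D 6.366, H 6.738.
Rounding to the nearest integer gives B 11, E 13, F 2, D 6, H 7 — total 39, matching the house size, so no adjustment is needed.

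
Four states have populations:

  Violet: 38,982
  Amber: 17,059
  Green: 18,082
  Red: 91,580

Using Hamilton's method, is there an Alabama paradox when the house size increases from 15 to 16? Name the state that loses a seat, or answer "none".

At 15 seats: Violet 3, Amber 2, Green 2, Red 8.
At 16 seats: Violet 4, Amber 1, Green 2, Red 9.
Amber drops from 2 to 1.

Amber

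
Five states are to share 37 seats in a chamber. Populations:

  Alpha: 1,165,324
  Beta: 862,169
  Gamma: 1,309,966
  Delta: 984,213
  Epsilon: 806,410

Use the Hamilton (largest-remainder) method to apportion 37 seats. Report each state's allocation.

Total 5128082; standard divisor 5128082/37 ≈ 138596.811.
Standard quotas: Alpha 8.4080, Beta 6.2207, Gamma 9.4516, Delta 7.1013, Epsilon 5.8184.
Lower quotas: Alpha 8, Beta 6, Gamma 9, Delta 7, Epsilon 5 (sum 35, leaving 2 seats).
Remainders in descending order: Epsilon 0.8184, Gamma 0.4516, Alpha 0.4080, Beta 0.2207, Delta 0.1013.
The surplus seats go to Epsilon, Gamma.

Alpha=8, Beta=6, Gamma=10, Delta=7, Epsilon=6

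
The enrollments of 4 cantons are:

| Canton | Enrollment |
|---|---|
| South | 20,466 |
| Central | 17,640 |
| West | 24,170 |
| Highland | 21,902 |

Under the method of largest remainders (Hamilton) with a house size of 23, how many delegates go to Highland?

6

Total 84178; standard divisor 84178/23 ≈ 3659.913.
Standard quotas: South 5.5919, Central 4.8198, West 6.6040, Highland 5.9843.
Lower quotas: South 5, Central 4, West 6, Highland 5 (sum 20, leaving 3 seats).
Remainders in descending order: Highland 0.9843, Central 0.8198, West 0.6040, South 0.5919.
The surplus seats go to Highland, Central, West.
Highland receives 6.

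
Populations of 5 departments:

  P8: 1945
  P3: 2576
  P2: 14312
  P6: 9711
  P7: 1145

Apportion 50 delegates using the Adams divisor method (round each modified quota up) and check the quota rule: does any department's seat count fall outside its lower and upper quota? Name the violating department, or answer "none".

Standard quotas: P8 3.276, P3 4.338, P2 24.103, P6 16.355, P7 1.928.
Adams allocation: P8 4, P3 5, P2 23, P6 16, P7 2.
P2 has quota 24.103 (lower 24, upper 25) but receives 23 — outside the quota interval.

P2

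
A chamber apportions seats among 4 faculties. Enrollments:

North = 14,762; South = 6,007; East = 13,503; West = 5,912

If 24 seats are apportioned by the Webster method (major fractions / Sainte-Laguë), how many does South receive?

4

Standard divisor 40184/24 ≈ 1674.333; standard quotas: North 8.817, South 3.588, East 8.065, West 3.531.
Rounding to the nearest integer gives 9, 4, 8, 4 = 25 seats, so the divisor must be adjusted.
With modified divisor 1700: modified quotas North 8.684, South 3.534, East 7.943, West 3.478.
Rounding to the nearest integer: North 9, South 4, East 8, West 3 (total 24).
South receives 4.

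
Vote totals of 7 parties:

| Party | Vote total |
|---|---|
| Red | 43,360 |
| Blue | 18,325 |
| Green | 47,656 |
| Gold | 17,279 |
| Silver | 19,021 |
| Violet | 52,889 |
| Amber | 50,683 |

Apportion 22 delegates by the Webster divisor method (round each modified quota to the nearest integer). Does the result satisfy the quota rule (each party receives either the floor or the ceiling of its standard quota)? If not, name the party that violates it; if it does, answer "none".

Standard quotas: Red 3.828, Blue 1.618, Green 4.207, Gold 1.525, Silver 1.679, Violet 4.669, Amber 4.474.
Webster allocation: Red 4, Blue 2, Green 4, Gold 1, Silver 2, Violet 5, Amber 4.
Every allocation lies between the lower and upper quota.

none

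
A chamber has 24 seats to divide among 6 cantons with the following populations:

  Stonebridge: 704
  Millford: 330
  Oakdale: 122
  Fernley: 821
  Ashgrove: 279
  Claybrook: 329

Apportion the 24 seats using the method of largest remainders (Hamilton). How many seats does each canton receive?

Stonebridge 6; Millford 3; Oakdale 1; Fernley 8; Ashgrove 3; Claybrook 3

Standard divisor: 2585 ÷ 24 ≈ 107.708.
Standard quotas: Stonebridge 6.536, Millford 3.064, Oakdale 1.133, Fernley 7.622, Ashgrove 2.590, Claybrook 3.055.
Lower quotas: Stonebridge 6, Millford 3, Oakdale 1, Fernley 7, Ashgrove 2, Claybrook 3 (sum 22, leaving 2 seats).
Remainders in descending order: Fernley 0.622, Ashgrove 0.590, Stonebridge 0.536, Oakdale 0.133, Millford 0.064, Claybrook 0.055.
The surplus seats go to Fernley, Ashgrove.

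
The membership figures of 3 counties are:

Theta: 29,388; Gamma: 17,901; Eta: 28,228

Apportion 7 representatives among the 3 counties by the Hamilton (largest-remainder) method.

Theta: 3, Gamma: 2, Eta: 2

Standard divisor: 75517 ÷ 7 ≈ 10788.143.
Standard quotas: Theta 2.7241, Gamma 1.6593, Eta 2.6166.
Lower quotas: Theta 2, Gamma 1, Eta 2 (sum 5, leaving 2 seats).
Remainders in descending order: Theta 0.7241, Gamma 0.6593, Eta 0.6166.
The surplus seats go to Theta, Gamma.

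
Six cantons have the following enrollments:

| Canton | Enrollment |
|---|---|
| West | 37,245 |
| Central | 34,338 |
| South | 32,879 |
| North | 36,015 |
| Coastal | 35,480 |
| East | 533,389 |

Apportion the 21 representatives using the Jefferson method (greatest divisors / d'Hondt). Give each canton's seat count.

West=1, Central=1, South=1, North=1, Coastal=1, East=16

Standard divisor 709346/21 ≈ 33778.381; standard quotas: West 1.103, Central 1.017, South 0.973, North 1.066, Coastal 1.050, East 15.791.
Rounding down gives 1, 1, 0, 1, 1, 15 = 19 seats, so the divisor must be adjusted.
With modified divisor 32100: modified quotas West 1.160, Central 1.070, South 1.024, North 1.122, Coastal 1.105, East 16.616.
Rounding down: West 1, Central 1, South 1, North 1, Coastal 1, East 16 (total 21).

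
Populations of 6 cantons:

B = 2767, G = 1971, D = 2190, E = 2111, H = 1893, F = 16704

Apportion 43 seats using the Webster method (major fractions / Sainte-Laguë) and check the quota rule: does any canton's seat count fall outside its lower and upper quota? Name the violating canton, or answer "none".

Standard quotas: B 4.305, G 3.067, D 3.408, E 3.285, H 2.945, F 25.990.
Webster allocation: B 4, G 3, D 3, E 3, H 3, F 27.
F has quota 25.990 (lower 25, upper 26) but receives 27 — outside the quota interval.

F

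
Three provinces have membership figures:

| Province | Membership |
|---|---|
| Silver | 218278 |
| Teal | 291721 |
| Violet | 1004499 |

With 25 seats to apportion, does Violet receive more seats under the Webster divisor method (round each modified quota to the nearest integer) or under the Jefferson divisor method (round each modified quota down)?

Jefferson

Webster: Silver 4, Teal 5, Violet 16.
Jefferson: Silver 3, Teal 5, Violet 17.
Violet gets 16 under Webster and 17 under Jefferson.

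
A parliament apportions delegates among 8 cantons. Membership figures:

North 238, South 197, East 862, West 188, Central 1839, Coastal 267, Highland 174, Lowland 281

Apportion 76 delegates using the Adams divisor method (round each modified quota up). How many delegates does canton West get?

Standard divisor 4046/76 ≈ 53.237; standard quotas: North 4.471, South 3.700, East 16.192, West 3.531, Central 34.544, Coastal 5.015, Highland 3.268, Lowland 5.278.
Rounding up gives 5, 4, 17, 4, 35, 6, 4, 6 = 81 seats, so the divisor must be adjusted.
With modified divisor 57: modified quotas North 4.175, South 3.456, East 15.123, West 3.298, Central 32.263, Coastal 4.684, Highland 3.053, Lowland 4.930.
Rounding up: North 5, South 4, East 16, West 4, Central 33, Coastal 5, Highland 4, Lowland 5 (total 76).
West receives 4.

4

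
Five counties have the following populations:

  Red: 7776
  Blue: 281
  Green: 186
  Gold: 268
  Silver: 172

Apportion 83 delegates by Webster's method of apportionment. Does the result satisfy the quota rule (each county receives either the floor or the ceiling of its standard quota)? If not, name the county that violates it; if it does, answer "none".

Standard quotas: Red 74.330, Blue 2.686, Green 1.778, Gold 2.562, Silver 1.644.
Webster allocation: Red 73, Blue 3, Green 2, Gold 3, Silver 2.
Red has quota 74.330 (lower 74, upper 75) but receives 73 — outside the quota interval.

Red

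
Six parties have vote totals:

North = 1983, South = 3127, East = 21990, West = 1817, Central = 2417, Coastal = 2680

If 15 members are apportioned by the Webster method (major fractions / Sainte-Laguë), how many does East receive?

10

Standard divisor 34014/15 ≈ 2267.6; standard quotas: North 0.874, South 1.379, East 9.697, West 0.801, Central 1.066, Coastal 1.182.
Rounding to the nearest integer gives North 1, South 1, East 10, West 1, Central 1, Coastal 1 — total 15, matching the house size, so no adjustment is needed.
East receives 10.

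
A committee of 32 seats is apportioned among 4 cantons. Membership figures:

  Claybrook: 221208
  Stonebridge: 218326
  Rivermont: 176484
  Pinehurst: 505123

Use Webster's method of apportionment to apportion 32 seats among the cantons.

Standard divisor 1121141/32 ≈ 35035.656; standard quotas: Claybrook 6.314, Stonebridge 6.232, Rivermont 5.037, Pinehurst 14.417.
Rounding to the nearest integer gives 6, 6, 5, 14 = 31 seats, so the divisor must be adjusted.
With modified divisor 34400: modified quotas Claybrook 6.430, Stonebridge 6.347, Rivermont 5.130, Pinehurst 14.684.
Rounding to the nearest integer: Claybrook 6, Stonebridge 6, Rivermont 5, Pinehurst 15 (total 32).

Claybrook=6, Stonebridge=6, Rivermont=5, Pinehurst=15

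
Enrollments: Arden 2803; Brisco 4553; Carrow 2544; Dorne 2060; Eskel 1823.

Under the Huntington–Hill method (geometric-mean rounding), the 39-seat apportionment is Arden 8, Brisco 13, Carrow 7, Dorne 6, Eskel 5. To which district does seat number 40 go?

Priority for the next seat is population ÷ (√(s·(s+1))).
Priorities: Arden 330.337, Brisco 337.491, Carrow 339.956, Dorne 317.865, Eskel 332.833.
Highest priority: Carrow.

Carrow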